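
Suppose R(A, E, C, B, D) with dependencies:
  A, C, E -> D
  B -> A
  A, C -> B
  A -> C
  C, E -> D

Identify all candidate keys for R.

{A, E}, {B, E}

Attributes never on any right-hand side: {E} — every candidate key must contain it.
Closure of {A, E} is {A, B, C, D, E}, the whole schema; {A, E} is a candidate key.
Closure of {B, E} is {A, B, C, D, E}, the whole schema; {B, E} is a candidate key.
These are minimal and exhaustive — every other superkey contains one of them.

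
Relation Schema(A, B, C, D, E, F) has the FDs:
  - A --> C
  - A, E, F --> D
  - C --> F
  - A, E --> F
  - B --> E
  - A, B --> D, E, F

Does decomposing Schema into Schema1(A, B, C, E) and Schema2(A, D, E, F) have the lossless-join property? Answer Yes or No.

The shared attributes are {A, E} and {A, E}⁺ = {A, C, D, E, F}.
This includes all of Schema2, so the common attributes are a superkey of Schema2 — the join is lossless.

Yes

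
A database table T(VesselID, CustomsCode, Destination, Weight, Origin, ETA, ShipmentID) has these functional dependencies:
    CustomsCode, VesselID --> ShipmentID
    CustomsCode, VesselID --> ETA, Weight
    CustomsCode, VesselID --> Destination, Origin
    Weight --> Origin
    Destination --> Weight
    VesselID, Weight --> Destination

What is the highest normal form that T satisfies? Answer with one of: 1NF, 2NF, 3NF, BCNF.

2NF

Candidate key: {CustomsCode, VesselID}. Prime attributes: {CustomsCode, VesselID}.
Weight --> Origin breaks BCNF: {Weight}⁺ = {Origin, Weight}, so {Weight} is not a superkey.
Weight --> Origin determines the non-prime attribute {Origin} from a non-superkey — 3NF is violated.
No proper subset of a key has a non-prime attribute in its closure, so there is no partial dependency; 2NF holds.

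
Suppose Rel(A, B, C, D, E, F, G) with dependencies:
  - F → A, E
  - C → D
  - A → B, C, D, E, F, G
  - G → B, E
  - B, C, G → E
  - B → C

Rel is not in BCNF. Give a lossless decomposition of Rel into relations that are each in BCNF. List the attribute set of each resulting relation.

{A, F, G}; {B, C}; {B, E, G}; {C, D}

Candidate keys of the original relation: {A}, {F}.
Within {A, B, C, D, E, F, G}: {C}⁺ ∩ {A, B, C, D, E, F, G} = {C, D}, not the whole set, so C → D violates BCNF; decompose into {C, D} and {A, B, C, E, F, G}.
{C, D} has no BCNF violation.
Within {A, B, C, E, F, G}: {G}⁺ ∩ {A, B, C, E, F, G} = {B, C, E, G}, not the whole set, so G → B, C, E violates BCNF; decompose into {B, C, E, G} and {A, F, G}.
Within {B, C, E, G}: {B}⁺ ∩ {B, C, E, G} = {B, C}, not the whole set, so B → C violates BCNF; decompose into {B, C} and {B, E, G}.
{B, C} has no BCNF violation.
{B, E, G} has no BCNF violation.
{A, F, G} has no BCNF violation.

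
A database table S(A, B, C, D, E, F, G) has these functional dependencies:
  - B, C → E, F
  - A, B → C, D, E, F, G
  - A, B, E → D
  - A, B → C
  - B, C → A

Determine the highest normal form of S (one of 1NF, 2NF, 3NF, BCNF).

Candidate keys: {A, B}, {B, C}. Prime attributes: {A, B, C}.
The left-hand side of every FD is a superkey, so BCNF is satisfied.

BCNF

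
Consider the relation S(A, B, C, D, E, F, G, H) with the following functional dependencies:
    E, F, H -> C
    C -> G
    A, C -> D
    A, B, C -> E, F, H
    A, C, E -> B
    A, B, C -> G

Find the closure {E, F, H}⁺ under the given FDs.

Start with {E, F, H}.
E, F, H -> C applies; add {C} → now {C, E, F, H}.
C -> G applies; add {G} → now {C, E, F, G, H}.
No further FD applies.

{C, E, F, G, H}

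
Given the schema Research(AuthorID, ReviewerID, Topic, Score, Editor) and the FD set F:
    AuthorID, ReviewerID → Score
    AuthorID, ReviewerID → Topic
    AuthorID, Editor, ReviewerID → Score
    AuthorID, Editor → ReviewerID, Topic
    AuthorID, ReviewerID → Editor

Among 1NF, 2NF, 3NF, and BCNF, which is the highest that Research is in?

BCNF

Candidate keys: {AuthorID, Editor}, {AuthorID, ReviewerID}. Prime attributes: {AuthorID, Editor, ReviewerID}.
Every FD has a superkey on the left, so the relation is in BCNF.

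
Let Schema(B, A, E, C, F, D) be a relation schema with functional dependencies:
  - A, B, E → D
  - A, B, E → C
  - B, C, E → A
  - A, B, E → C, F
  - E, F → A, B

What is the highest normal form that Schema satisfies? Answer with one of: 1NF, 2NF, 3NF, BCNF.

BCNF

Candidate keys: {A, B, E}, {B, C, E}, {E, F}. Prime attributes: {A, B, C, E, F}.
Every FD has a superkey on the left, so the relation is in BCNF.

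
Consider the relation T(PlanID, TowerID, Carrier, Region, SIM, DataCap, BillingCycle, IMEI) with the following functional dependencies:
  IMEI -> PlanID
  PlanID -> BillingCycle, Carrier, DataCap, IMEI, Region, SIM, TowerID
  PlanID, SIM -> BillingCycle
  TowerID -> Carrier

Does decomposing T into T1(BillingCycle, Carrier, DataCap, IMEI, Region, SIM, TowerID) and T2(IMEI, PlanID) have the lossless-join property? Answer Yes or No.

T1 ∩ T2 = {IMEI}; its closure under F is {BillingCycle, Carrier, DataCap, IMEI, PlanID, Region, SIM, TowerID}.
Since T1 ⊆ {BillingCycle, Carrier, DataCap, IMEI, PlanID, Region, SIM, TowerID}, the intersection is a superkey of T1; the decomposition is lossless.

Yes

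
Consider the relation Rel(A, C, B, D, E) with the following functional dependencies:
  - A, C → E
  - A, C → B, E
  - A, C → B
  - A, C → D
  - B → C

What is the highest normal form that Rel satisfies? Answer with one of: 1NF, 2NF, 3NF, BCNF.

3NF

Candidate keys: {A, B}, {A, C}. Prime attributes: {A, B, C}.
For B → C we have {B}⁺ = {B, C}; {B} is not a superkey, so BCNF fails.
Its right-hand attributes {C} are all prime, as are those of every other non-superkey FD — the relation is in 3NF.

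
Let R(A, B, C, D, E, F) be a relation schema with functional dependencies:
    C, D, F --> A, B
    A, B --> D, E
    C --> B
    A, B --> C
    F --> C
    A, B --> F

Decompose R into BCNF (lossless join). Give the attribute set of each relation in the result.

Candidate keys of the original relation: {A, B}, {A, C}, {A, F}, {D, F}.
In {A, B, C, D, E, F}, {C} is not a superkey ({C}⁺ restricted to this set is {B, C}), so split on C --> B into {B, C} and {A, C, D, E, F}.
{B, C} is in BCNF.
In {A, C, D, E, F}, {F} is not a superkey ({F}⁺ restricted to this set is {C, F}), so split on F --> C into {C, F} and {A, D, E, F}.
{C, F} is in BCNF.
{A, D, E, F} is in BCNF.

{A, D, E, F}; {B, C}; {C, F}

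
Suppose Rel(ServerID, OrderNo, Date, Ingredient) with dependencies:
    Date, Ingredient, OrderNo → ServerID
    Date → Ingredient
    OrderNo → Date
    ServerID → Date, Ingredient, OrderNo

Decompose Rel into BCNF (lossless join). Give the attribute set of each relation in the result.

{Date, Ingredient}; {Date, OrderNo, ServerID}

Candidate keys of the original relation: {OrderNo}, {ServerID}.
{Date, Ingredient, OrderNo, ServerID}: {Date} determines {Date, Ingredient} here but is not a superkey — split on Date → Ingredient, giving {Date, Ingredient} and {Date, OrderNo, ServerID}.
{Date, Ingredient} has no BCNF violation.
{Date, OrderNo, ServerID} has no BCNF violation.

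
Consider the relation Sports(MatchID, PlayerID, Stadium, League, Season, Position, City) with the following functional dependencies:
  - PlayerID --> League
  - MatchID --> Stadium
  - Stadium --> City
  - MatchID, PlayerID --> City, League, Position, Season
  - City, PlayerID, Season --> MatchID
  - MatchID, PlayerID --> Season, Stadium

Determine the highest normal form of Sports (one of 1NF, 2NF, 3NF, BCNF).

Candidate keys: {City, PlayerID, Season}, {MatchID, PlayerID}, {PlayerID, Season, Stadium}. Prime attributes: {City, MatchID, PlayerID, Season, Stadium}.
For PlayerID --> League we have {PlayerID}⁺ = {League, PlayerID}; {PlayerID} is not a superkey, so BCNF fails.
PlayerID --> League has non-prime {League} on the right and a non-superkey on the left, so 3NF fails.
{PlayerID} is a proper subset of the key {MatchID, PlayerID}, and {PlayerID}⁺ contains the non-prime attribute {League} — a partial dependency, so 2NF is violated.

1NF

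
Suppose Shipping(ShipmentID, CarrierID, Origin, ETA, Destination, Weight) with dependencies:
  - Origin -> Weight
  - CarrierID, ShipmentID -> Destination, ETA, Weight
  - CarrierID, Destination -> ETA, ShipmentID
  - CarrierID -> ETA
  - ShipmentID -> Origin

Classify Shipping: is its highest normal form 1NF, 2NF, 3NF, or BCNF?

Candidate keys: {CarrierID, Destination}, {CarrierID, ShipmentID}. Prime attributes: {CarrierID, Destination, ShipmentID}.
Origin -> Weight: {Origin}⁺ = {Origin, Weight}, which is not all of the attributes, so the left side is not a superkey — BCNF is violated.
Because {Weight} is non-prime and the left side of Origin -> Weight is not a superkey, the relation is not in 3NF.
The proper key subset {CarrierID} of {CarrierID, Destination} determines non-prime {ETA}, so the relation is not even in 2NF.

1NF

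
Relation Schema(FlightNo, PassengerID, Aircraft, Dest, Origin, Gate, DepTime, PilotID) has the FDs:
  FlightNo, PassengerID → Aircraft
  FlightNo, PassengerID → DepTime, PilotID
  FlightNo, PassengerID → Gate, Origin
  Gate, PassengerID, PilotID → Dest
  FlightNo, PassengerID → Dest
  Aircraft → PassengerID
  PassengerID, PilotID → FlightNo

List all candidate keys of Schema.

{Aircraft, FlightNo}⁺ = {Aircraft, DepTime, Dest, FlightNo, Gate, Origin, PassengerID, PilotID}, which is every attribute, so {Aircraft, FlightNo} is a candidate key.
{Aircraft, PilotID}⁺ = {Aircraft, DepTime, Dest, FlightNo, Gate, Origin, PassengerID, PilotID}, which is every attribute, so {Aircraft, PilotID} is a candidate key.
{FlightNo, PassengerID}⁺ = {Aircraft, DepTime, Dest, FlightNo, Gate, Origin, PassengerID, PilotID}, which is every attribute, so {FlightNo, PassengerID} is a candidate key.
{PassengerID, PilotID}⁺ = {Aircraft, DepTime, Dest, FlightNo, Gate, Origin, PassengerID, PilotID}, which is every attribute, so {PassengerID, PilotID} is a candidate key.
No proper subset of any of these is a key, and no other minimal superkey exists.

{Aircraft, FlightNo}, {Aircraft, PilotID}, {FlightNo, PassengerID}, {PassengerID, PilotID}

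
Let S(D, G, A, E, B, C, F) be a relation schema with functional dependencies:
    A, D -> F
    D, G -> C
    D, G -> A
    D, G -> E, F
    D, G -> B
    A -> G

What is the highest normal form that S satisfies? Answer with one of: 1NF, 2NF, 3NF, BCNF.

3NF

Candidate keys: {A, D}, {D, G}. Prime attributes: {A, D, G}.
A -> G: {A}⁺ = {A, G}, which is not all of the attributes, so the left side is not a superkey — BCNF is violated.
Since {G} ⊆ prime attributes and every other non-superkey FD also has a prime right side, the schema is in 3NF.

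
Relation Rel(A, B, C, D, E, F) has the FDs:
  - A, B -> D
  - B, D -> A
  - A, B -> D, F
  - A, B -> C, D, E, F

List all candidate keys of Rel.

{A, B}, {B, D}

Attributes never on any right-hand side: {B} — every candidate key must contain it.
{A, B}⁺ = {A, B, C, D, E, F}, which is every attribute, so {A, B} is a candidate key.
{B, D}⁺ = {A, B, C, D, E, F}, which is every attribute, so {B, D} is a candidate key.
No proper subset of any of these is a key, and no other minimal superkey exists.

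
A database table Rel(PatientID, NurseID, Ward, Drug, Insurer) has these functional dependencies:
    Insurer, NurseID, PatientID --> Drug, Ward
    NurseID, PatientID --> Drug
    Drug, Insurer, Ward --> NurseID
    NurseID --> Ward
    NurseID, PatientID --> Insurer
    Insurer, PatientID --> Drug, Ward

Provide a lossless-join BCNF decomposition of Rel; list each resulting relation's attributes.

Candidate keys of the original relation: {Insurer, PatientID}, {NurseID, PatientID}.
Within {Drug, Insurer, NurseID, PatientID, Ward}: {Drug, Insurer, Ward}⁺ ∩ {Drug, Insurer, NurseID, PatientID, Ward} = {Drug, Insurer, NurseID, Ward}, not the whole set, so Drug, Insurer, Ward --> NurseID violates BCNF; decompose into {Drug, Insurer, NurseID, Ward} and {Drug, Insurer, PatientID, Ward}.
Within {Drug, Insurer, NurseID, Ward}: {NurseID}⁺ ∩ {Drug, Insurer, NurseID, Ward} = {NurseID, Ward}, not the whole set, so NurseID --> Ward violates BCNF; decompose into {NurseID, Ward} and {Drug, Insurer, NurseID}.
{NurseID, Ward} is in BCNF.
{Drug, Insurer, NurseID} is in BCNF.
{Drug, Insurer, PatientID, Ward} is in BCNF.

{Drug, Insurer, NurseID}; {Drug, Insurer, PatientID, Ward}; {NurseID, Ward}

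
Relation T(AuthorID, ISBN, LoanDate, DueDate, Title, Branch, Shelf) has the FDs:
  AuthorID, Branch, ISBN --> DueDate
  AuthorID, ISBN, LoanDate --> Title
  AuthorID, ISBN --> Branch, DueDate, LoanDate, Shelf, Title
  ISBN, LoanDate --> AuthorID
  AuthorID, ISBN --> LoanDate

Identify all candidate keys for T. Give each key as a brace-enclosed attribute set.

{AuthorID, ISBN}, {ISBN, LoanDate}

No FD produces {ISBN}, so it must be in every candidate key.
{AuthorID, ISBN}⁺ = {AuthorID, Branch, DueDate, ISBN, LoanDate, Shelf, Title} — all of the relation — so {AuthorID, ISBN} is a candidate key.
{ISBN, LoanDate}⁺ = {AuthorID, Branch, DueDate, ISBN, LoanDate, Shelf, Title} — all of the relation — so {ISBN, LoanDate} is a candidate key.
These are minimal and exhaustive — every other superkey contains one of them.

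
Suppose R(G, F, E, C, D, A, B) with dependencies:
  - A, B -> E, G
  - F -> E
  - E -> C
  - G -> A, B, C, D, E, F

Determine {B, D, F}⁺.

Start with {B, D, F}.
F -> E applies; add {E} → now {B, D, E, F}.
E -> C applies; add {C} → now {B, C, D, E, F}.
No further FD applies.

{B, C, D, E, F}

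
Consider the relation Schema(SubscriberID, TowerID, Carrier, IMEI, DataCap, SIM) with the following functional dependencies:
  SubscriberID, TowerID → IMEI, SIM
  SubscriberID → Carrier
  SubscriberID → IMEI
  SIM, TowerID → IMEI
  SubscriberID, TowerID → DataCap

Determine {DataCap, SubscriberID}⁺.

Start with {DataCap, SubscriberID}.
SubscriberID → Carrier applies; add {Carrier} → now {Carrier, DataCap, SubscriberID}.
SubscriberID → IMEI applies; add {IMEI} → now {Carrier, DataCap, IMEI, SubscriberID}.
No further FD applies.

{Carrier, DataCap, IMEI, SubscriberID}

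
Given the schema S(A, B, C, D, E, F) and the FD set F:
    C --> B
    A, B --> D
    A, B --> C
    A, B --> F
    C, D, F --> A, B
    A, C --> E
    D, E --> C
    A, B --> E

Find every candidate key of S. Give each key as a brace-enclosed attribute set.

Closure of {A, B} is {A, B, C, D, E, F}, the whole schema; {A, B} is a candidate key.
Closure of {A, C} is {A, B, C, D, E, F}, the whole schema; {A, C} is a candidate key.
Closure of {A, D, E} is {A, B, C, D, E, F}, the whole schema; {A, D, E} is a candidate key.
Closure of {C, D, F} is {A, B, C, D, E, F}, the whole schema; {C, D, F} is a candidate key.
Closure of {D, E, F} is {A, B, C, D, E, F}, the whole schema; {D, E, F} is a candidate key.
No proper subset of any of these is a key, and no other minimal superkey exists.

{A, B}, {A, C}, {A, D, E}, {C, D, F}, {D, E, F}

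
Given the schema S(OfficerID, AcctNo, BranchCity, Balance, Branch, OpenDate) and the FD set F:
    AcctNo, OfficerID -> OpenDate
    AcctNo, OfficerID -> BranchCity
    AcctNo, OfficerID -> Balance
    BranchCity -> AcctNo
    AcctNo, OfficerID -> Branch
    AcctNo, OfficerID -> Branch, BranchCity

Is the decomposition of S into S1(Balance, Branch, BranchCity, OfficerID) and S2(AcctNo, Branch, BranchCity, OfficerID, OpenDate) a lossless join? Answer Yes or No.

Common attributes: {Branch, BranchCity, OfficerID}; their closure is {AcctNo, Balance, Branch, BranchCity, OfficerID, OpenDate}.
This includes all of S1, so the common attributes are a superkey of S1 — the join is lossless.

Yes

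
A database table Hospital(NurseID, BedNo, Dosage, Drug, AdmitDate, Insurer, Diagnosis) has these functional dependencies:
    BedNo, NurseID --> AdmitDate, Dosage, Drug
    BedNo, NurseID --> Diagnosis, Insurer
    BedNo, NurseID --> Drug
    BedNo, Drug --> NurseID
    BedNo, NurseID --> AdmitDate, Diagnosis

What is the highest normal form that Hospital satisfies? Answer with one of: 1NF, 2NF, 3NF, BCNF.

Candidate keys: {BedNo, Drug}, {BedNo, NurseID}. Prime attributes: {BedNo, Drug, NurseID}.
The left-hand side of every FD is a superkey, so BCNF is satisfied.

BCNF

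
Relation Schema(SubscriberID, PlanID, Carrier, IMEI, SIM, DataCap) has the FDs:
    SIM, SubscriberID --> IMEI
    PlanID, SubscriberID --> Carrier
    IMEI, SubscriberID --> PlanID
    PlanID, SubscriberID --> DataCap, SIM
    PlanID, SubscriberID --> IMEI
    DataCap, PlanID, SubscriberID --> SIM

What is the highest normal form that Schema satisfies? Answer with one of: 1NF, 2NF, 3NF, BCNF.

Candidate keys: {IMEI, SubscriberID}, {PlanID, SubscriberID}, {SIM, SubscriberID}. Prime attributes: {IMEI, PlanID, SIM, SubscriberID}.
The left-hand side of every FD is a superkey, so BCNF is satisfied.

BCNF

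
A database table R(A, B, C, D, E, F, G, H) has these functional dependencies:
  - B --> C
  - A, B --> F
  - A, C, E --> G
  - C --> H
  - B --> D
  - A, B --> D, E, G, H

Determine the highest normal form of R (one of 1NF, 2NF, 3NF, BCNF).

Candidate key: {A, B}. Prime attributes: {A, B}.
B --> C breaks BCNF: {B}⁺ = {B, C, D, H}, so {B} is not a superkey.
B --> C has non-prime {C} on the right and a non-superkey on the left, so 3NF fails.
The proper key subset {B} of {A, B} determines non-prime {C, D, H}, so the relation is not even in 2NF.

1NF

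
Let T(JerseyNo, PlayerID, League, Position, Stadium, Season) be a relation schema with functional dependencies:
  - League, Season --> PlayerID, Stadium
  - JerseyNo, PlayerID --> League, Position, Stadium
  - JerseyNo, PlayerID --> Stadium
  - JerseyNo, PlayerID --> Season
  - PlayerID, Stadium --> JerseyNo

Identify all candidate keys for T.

{JerseyNo, PlayerID}, {League, Season}, {PlayerID, Stadium}

Closure of {JerseyNo, PlayerID} is {JerseyNo, League, PlayerID, Position, Season, Stadium}, the whole schema; {JerseyNo, PlayerID} is a candidate key.
Closure of {League, Season} is {JerseyNo, League, PlayerID, Position, Season, Stadium}, the whole schema; {League, Season} is a candidate key.
Closure of {PlayerID, Stadium} is {JerseyNo, League, PlayerID, Position, Season, Stadium}, the whole schema; {PlayerID, Stadium} is a candidate key.
These are minimal and exhaustive — every other superkey contains one of them.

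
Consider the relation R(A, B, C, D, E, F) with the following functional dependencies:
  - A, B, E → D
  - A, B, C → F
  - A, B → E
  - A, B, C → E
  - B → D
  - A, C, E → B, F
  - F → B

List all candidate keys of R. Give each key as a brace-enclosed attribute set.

Attributes never on any right-hand side: {A, C} — every candidate key must contain all of them.
{A, B, C}⁺ = {A, B, C, D, E, F} — all of the relation — so {A, B, C} is a candidate key.
{A, C, E}⁺ = {A, B, C, D, E, F} — all of the relation — so {A, C, E} is a candidate key.
{A, C, F}⁺ = {A, B, C, D, E, F} — all of the relation — so {A, C, F} is a candidate key.
Any other superkey properly contains one of these, so there are no further candidate keys.

{A, B, C}, {A, C, E}, {A, C, F}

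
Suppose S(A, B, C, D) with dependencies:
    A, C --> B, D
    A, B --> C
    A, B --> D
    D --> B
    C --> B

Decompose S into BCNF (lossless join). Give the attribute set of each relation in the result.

Candidate keys of the original relation: {A, B}, {A, C}, {A, D}.
Within {A, B, C, D}: {D}⁺ ∩ {A, B, C, D} = {B, D}, not the whole set, so D --> B violates BCNF; decompose into {B, D} and {A, C, D}.
{B, D} has no BCNF violation.
{A, C, D} has no BCNF violation.

{A, C, D}; {B, D}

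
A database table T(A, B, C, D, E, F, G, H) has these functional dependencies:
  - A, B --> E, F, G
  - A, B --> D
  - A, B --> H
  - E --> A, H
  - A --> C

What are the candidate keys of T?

No FD produces {B}, so it must be in every candidate key.
{A, B}⁺ = {A, B, C, D, E, F, G, H} — all of the relation — so {A, B} is a candidate key.
{B, E}⁺ = {A, B, C, D, E, F, G, H} — all of the relation — so {B, E} is a candidate key.
No proper subset of any of these is a key, and no other minimal superkey exists.

{A, B}, {B, E}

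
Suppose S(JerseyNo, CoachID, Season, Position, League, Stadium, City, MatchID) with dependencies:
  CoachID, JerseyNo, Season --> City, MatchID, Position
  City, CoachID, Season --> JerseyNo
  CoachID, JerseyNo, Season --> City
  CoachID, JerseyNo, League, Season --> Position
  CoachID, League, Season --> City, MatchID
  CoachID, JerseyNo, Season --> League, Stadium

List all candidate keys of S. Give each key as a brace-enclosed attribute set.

{City, CoachID, Season}, {CoachID, JerseyNo, Season}, {CoachID, League, Season}

Attributes never on any right-hand side: {CoachID, Season} — every candidate key must contain all of them.
Closure of {City, CoachID, Season} is {City, CoachID, JerseyNo, League, MatchID, Position, Season, Stadium}, the whole schema; {City, CoachID, Season} is a candidate key.
Closure of {CoachID, JerseyNo, Season} is {City, CoachID, JerseyNo, League, MatchID, Position, Season, Stadium}, the whole schema; {CoachID, JerseyNo, Season} is a candidate key.
Closure of {CoachID, League, Season} is {City, CoachID, JerseyNo, League, MatchID, Position, Season, Stadium}, the whole schema; {CoachID, League, Season} is a candidate key.
Any other superkey properly contains one of these, so there are no further candidate keys.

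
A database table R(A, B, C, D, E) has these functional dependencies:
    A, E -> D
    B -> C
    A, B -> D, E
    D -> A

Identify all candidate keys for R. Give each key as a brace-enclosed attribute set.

{A, B}, {B, D}

No FD produces {B}, so it must be in every candidate key.
{A, B}⁺ = {A, B, C, D, E} — all of the relation — so {A, B} is a candidate key.
{B, D}⁺ = {A, B, C, D, E} — all of the relation — so {B, D} is a candidate key.
Any other superkey properly contains one of these, so there are no further candidate keys.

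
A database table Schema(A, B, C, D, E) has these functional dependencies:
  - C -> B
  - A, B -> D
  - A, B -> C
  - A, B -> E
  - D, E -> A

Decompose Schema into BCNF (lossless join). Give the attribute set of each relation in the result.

Candidate keys of the original relation: {A, B}, {A, C}, {B, D, E}, {C, D, E}.
In {A, B, C, D, E}, {C} is not a superkey ({C}⁺ restricted to this set is {B, C}), so split on C -> B into {B, C} and {A, C, D, E}.
{B, C} has no BCNF violation.
In {A, C, D, E}, {D, E} is not a superkey ({D, E}⁺ restricted to this set is {A, D, E}), so split on D, E -> A into {A, D, E} and {C, D, E}.
{A, D, E} has no BCNF violation.
{C, D, E} has no BCNF violation.

{A, D, E}; {B, C}; {C, D, E}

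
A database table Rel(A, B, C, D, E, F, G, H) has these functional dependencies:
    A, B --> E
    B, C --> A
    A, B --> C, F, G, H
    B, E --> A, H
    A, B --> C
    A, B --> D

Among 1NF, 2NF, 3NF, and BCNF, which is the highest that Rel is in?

BCNF

Candidate keys: {A, B}, {B, C}, {B, E}. Prime attributes: {A, B, C, E}.
Every FD has a superkey on the left, so the relation is in BCNF.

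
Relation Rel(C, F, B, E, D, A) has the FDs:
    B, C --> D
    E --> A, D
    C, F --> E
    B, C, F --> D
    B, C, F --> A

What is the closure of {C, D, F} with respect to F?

Start with {C, D, F}.
C, F --> E applies; add {E} → now {C, D, E, F}.
E --> A, D applies; add {A} → now {A, C, D, E, F}.
No further FD applies.

{A, C, D, E, F}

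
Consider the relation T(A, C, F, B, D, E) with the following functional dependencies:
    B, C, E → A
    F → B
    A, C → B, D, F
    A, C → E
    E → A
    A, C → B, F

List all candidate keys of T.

{C} never appears on the right of any FD, so every key must include it.
Closure of {A, C} is {A, B, C, D, E, F}, the whole schema; {A, C} is a candidate key.
Closure of {C, E} is {A, B, C, D, E, F}, the whole schema; {C, E} is a candidate key.
Any other superkey properly contains one of these, so there are no further candidate keys.

{A, C}, {C, E}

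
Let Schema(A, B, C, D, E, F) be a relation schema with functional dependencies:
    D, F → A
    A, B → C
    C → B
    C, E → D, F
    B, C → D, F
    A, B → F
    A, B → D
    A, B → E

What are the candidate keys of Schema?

{C}⁺ = {A, B, C, D, E, F} — all of the relation — so {C} is a candidate key.
{A, B}⁺ = {A, B, C, D, E, F} — all of the relation — so {A, B} is a candidate key.
{B, D, F}⁺ = {A, B, C, D, E, F} — all of the relation — so {B, D, F} is a candidate key.
These are minimal and exhaustive — every other superkey contains one of them.

{A, B}, {B, D, F}, {C}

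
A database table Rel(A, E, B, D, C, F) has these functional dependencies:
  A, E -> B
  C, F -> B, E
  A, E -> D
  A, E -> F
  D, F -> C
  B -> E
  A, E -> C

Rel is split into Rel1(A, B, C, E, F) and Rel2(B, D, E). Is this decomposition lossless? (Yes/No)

No

Common attributes: {B, E}; their closure is {B, E}.
Neither Rel1 nor Rel2 is contained in that closure, so the decomposition is lossy.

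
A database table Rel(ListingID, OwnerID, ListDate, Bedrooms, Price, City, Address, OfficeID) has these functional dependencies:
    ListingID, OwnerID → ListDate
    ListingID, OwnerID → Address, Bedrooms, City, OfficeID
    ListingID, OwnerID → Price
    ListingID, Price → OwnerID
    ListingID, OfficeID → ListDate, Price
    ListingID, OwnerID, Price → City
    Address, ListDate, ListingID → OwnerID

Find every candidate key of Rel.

Attributes never on any right-hand side: {ListingID} — every candidate key must contain it.
{ListingID, OfficeID}⁺ = {Address, Bedrooms, City, ListDate, ListingID, OfficeID, OwnerID, Price} — all of the relation — so {ListingID, OfficeID} is a candidate key.
{ListingID, OwnerID}⁺ = {Address, Bedrooms, City, ListDate, ListingID, OfficeID, OwnerID, Price} — all of the relation — so {ListingID, OwnerID} is a candidate key.
{ListingID, Price}⁺ = {Address, Bedrooms, City, ListDate, ListingID, OfficeID, OwnerID, Price} — all of the relation — so {ListingID, Price} is a candidate key.
{Address, ListDate, ListingID}⁺ = {Address, Bedrooms, City, ListDate, ListingID, OfficeID, OwnerID, Price} — all of the relation — so {Address, ListDate, ListingID} is a candidate key.
No proper subset of any of these is a key, and no other minimal superkey exists.

{Address, ListDate, ListingID}, {ListingID, OfficeID}, {ListingID, OwnerID}, {ListingID, Price}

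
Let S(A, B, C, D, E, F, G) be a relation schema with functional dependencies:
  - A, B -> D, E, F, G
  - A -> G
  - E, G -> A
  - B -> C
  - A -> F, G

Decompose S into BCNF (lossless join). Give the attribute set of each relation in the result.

{A, B, D, E}; {A, F, G}; {B, C}

Candidate keys of the original relation: {A, B}, {B, E, G}.
Within {A, B, C, D, E, F, G}: {A}⁺ ∩ {A, B, C, D, E, F, G} = {A, F, G}, not the whole set, so A -> F, G violates BCNF; decompose into {A, F, G} and {A, B, C, D, E}.
{A, F, G} has no BCNF violation.
Within {A, B, C, D, E}: {B}⁺ ∩ {A, B, C, D, E} = {B, C}, not the whole set, so B -> C violates BCNF; decompose into {B, C} and {A, B, D, E}.
{B, C} has no BCNF violation.
{A, B, D, E} has no BCNF violation.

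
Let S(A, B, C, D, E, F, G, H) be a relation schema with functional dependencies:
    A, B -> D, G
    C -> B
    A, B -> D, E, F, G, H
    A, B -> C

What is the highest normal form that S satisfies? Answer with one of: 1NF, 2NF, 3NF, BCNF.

3NF

Candidate keys: {A, B}, {A, C}. Prime attributes: {A, B, C}.
C -> B: {C}⁺ = {B, C}, which is not all of the attributes, so the left side is not a superkey — BCNF is violated.
But every attribute on its right side ({B}) is prime, and the same holds for every other non-superkey FD, so 3NF still holds.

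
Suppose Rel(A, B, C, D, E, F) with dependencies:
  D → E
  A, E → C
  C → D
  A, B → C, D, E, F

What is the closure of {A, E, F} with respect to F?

{A, C, D, E, F}

Start with {A, E, F}.
A, E → C applies; add {C} → now {A, C, E, F}.
C → D applies; add {D} → now {A, C, D, E, F}.
No further FD applies.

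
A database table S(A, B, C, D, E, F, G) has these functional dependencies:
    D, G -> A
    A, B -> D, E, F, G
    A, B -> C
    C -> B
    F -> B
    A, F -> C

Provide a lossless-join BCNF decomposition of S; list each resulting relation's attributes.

{A, D, G}; {B, C}; {C, D, E, F, G}

Candidate keys of the original relation: {A, B}, {A, C}, {A, F}, {B, D, G}, {C, D, G}, {D, F, G}.
Within {A, B, C, D, E, F, G}: {D, G}⁺ ∩ {A, B, C, D, E, F, G} = {A, D, G}, not the whole set, so D, G -> A violates BCNF; decompose into {A, D, G} and {B, C, D, E, F, G}.
{A, D, G} has no BCNF violation.
Within {B, C, D, E, F, G}: {C}⁺ ∩ {B, C, D, E, F, G} = {B, C}, not the whole set, so C -> B violates BCNF; decompose into {B, C} and {C, D, E, F, G}.
{B, C} has no BCNF violation.
{C, D, E, F, G} has no BCNF violation.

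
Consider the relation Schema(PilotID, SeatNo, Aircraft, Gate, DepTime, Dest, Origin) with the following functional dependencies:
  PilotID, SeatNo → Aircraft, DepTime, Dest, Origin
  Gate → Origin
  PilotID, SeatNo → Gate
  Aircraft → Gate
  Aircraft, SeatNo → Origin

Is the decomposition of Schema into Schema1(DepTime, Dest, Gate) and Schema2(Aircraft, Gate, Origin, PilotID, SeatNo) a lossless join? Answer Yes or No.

No

Common attributes: {Gate}; their closure is {Gate, Origin}.
Schema1 ⊄ {Gate, Origin} and Schema2 ⊄ {Gate, Origin}, so the split is lossy.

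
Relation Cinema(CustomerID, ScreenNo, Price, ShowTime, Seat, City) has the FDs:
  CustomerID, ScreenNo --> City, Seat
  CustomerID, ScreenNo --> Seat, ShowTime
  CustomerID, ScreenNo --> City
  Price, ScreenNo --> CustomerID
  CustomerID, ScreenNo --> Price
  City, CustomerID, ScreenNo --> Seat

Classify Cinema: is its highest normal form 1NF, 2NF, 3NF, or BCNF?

BCNF

Candidate keys: {CustomerID, ScreenNo}, {Price, ScreenNo}. Prime attributes: {CustomerID, Price, ScreenNo}.
Every FD has a superkey on the left, so the relation is in BCNF.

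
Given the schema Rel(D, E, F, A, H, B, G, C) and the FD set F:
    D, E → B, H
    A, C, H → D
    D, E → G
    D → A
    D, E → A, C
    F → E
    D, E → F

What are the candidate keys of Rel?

{A, C, E, H}, {A, C, F, H}, {D, E}, {D, F}

{D, E}⁺ = {A, B, C, D, E, F, G, H} — all of the relation — so {D, E} is a candidate key.
{D, F}⁺ = {A, B, C, D, E, F, G, H} — all of the relation — so {D, F} is a candidate key.
{A, C, E, H}⁺ = {A, B, C, D, E, F, G, H} — all of the relation — so {A, C, E, H} is a candidate key.
{A, C, F, H}⁺ = {A, B, C, D, E, F, G, H} — all of the relation — so {A, C, F, H} is a candidate key.
These are minimal and exhaustive — every other superkey contains one of them.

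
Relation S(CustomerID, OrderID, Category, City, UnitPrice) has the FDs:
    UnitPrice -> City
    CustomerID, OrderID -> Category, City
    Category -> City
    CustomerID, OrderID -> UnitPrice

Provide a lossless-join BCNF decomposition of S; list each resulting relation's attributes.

Candidate key of the original relation: {CustomerID, OrderID}.
{Category, City, CustomerID, OrderID, UnitPrice}: {UnitPrice} determines {City, UnitPrice} here but is not a superkey — split on UnitPrice -> City, giving {City, UnitPrice} and {Category, CustomerID, OrderID, UnitPrice}.
{City, UnitPrice} has no BCNF violation.
{Category, CustomerID, OrderID, UnitPrice} has no BCNF violation.

{Category, CustomerID, OrderID, UnitPrice}; {City, UnitPrice}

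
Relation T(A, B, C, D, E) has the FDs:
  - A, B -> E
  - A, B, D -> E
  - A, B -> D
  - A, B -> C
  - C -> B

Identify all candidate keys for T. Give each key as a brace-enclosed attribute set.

{A} never appears on the right of any FD, so every key must include it.
{A, B}⁺ = {A, B, C, D, E}, which is every attribute, so {A, B} is a candidate key.
{A, C}⁺ = {A, B, C, D, E}, which is every attribute, so {A, C} is a candidate key.
No proper subset of any of these is a key, and no other minimal superkey exists.

{A, B}, {A, C}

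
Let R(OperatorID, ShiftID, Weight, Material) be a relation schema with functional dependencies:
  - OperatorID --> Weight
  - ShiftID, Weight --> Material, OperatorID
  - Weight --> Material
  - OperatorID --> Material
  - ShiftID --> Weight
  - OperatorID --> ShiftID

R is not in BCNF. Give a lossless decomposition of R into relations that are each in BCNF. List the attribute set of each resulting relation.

Candidate keys of the original relation: {OperatorID}, {ShiftID}.
{Material, OperatorID, ShiftID, Weight}: {Weight} determines {Material, Weight} here but is not a superkey — split on Weight --> Material, giving {Material, Weight} and {OperatorID, ShiftID, Weight}.
{Material, Weight} is in BCNF.
{OperatorID, ShiftID, Weight} is in BCNF.

{Material, Weight}; {OperatorID, ShiftID, Weight}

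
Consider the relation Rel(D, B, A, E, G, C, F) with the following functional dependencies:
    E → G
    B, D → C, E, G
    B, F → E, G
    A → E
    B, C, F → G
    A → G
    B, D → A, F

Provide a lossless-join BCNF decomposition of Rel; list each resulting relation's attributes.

{A, B, C, D, F}; {B, E, F}; {E, G}

Candidate key of the original relation: {B, D}.
Within {A, B, C, D, E, F, G}: {E}⁺ ∩ {A, B, C, D, E, F, G} = {E, G}, not the whole set, so E → G violates BCNF; decompose into {E, G} and {A, B, C, D, E, F}.
{E, G} is in BCNF.
Within {A, B, C, D, E, F}: {B, F}⁺ ∩ {A, B, C, D, E, F} = {B, E, F}, not the whole set, so B, F → E violates BCNF; decompose into {B, E, F} and {A, B, C, D, F}.
{B, E, F} is in BCNF.
{A, B, C, D, F} is in BCNF.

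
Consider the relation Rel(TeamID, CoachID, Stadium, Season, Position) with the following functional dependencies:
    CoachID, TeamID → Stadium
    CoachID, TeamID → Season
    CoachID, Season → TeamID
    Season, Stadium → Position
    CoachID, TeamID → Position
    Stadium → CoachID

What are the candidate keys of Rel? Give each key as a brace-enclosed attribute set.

{CoachID, Season}, {CoachID, TeamID}, {Season, Stadium}, {Stadium, TeamID}

{CoachID, Season} is a candidate key since {CoachID, Season}⁺ = {CoachID, Position, Season, Stadium, TeamID} covers every attribute.
{CoachID, TeamID} is a candidate key since {CoachID, TeamID}⁺ = {CoachID, Position, Season, Stadium, TeamID} covers every attribute.
{Season, Stadium} is a candidate key since {Season, Stadium}⁺ = {CoachID, Position, Season, Stadium, TeamID} covers every attribute.
{Stadium, TeamID} is a candidate key since {Stadium, TeamID}⁺ = {CoachID, Position, Season, Stadium, TeamID} covers every attribute.
These are minimal and exhaustive — every other superkey contains one of them.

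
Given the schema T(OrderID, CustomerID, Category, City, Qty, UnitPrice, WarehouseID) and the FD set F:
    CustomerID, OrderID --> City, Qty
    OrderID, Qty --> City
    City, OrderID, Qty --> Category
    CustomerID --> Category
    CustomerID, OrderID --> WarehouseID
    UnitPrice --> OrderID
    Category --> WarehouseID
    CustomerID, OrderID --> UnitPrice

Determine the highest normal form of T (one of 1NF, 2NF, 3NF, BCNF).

Candidate keys: {CustomerID, OrderID}, {CustomerID, UnitPrice}. Prime attributes: {CustomerID, OrderID, UnitPrice}.
For OrderID, Qty --> City we have {OrderID, Qty}⁺ = {Category, City, OrderID, Qty, WarehouseID}; {OrderID, Qty} is not a superkey, so BCNF fails.
Because {City} is non-prime and the left side of OrderID, Qty --> City is not a superkey, the relation is not in 3NF.
Since {CustomerID} ⊂ {CustomerID, OrderID} and {CustomerID}⁺ ⊇ {Category, WarehouseID} with {Category, WarehouseID} non-prime, there is a partial dependency; 2NF fails.

1NF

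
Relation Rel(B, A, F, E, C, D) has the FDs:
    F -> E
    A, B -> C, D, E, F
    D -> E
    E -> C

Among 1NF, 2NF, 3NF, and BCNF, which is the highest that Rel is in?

2NF

Candidate key: {A, B}. Prime attributes: {A, B}.
F -> E breaks BCNF: {F}⁺ = {C, E, F}, so {F} is not a superkey.
Because {E} is non-prime and the left side of F -> E is not a superkey, the relation is not in 3NF.
Checking every proper subset of each key, none determines a non-prime attribute — 2NF is satisfied.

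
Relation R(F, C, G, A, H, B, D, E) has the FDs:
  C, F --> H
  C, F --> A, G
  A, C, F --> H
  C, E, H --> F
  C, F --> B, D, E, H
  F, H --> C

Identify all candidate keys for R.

{C, E, H}, {C, F}, {F, H}

{C, F}⁺ = {A, B, C, D, E, F, G, H}, which is every attribute, so {C, F} is a candidate key.
{F, H}⁺ = {A, B, C, D, E, F, G, H}, which is every attribute, so {F, H} is a candidate key.
{C, E, H}⁺ = {A, B, C, D, E, F, G, H}, which is every attribute, so {C, E, H} is a candidate key.
Any other superkey properly contains one of these, so there are no further candidate keys.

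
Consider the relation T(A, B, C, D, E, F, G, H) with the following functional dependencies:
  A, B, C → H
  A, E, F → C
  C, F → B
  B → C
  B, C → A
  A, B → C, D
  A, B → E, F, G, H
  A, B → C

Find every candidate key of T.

{A, E, F}, {B}, {C, F}

{B}⁺ = {A, B, C, D, E, F, G, H} — all of the relation — so {B} is a candidate key.
{C, F}⁺ = {A, B, C, D, E, F, G, H} — all of the relation — so {C, F} is a candidate key.
{A, E, F}⁺ = {A, B, C, D, E, F, G, H} — all of the relation — so {A, E, F} is a candidate key.
These are minimal and exhaustive — every other superkey contains one of them.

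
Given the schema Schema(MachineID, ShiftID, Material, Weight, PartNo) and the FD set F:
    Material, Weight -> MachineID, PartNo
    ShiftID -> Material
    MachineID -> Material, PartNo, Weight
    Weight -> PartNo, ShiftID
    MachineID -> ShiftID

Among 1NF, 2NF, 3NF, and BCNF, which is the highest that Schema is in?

2NF

Candidate keys: {MachineID}, {Weight}. Prime attributes: {MachineID, Weight}.
For ShiftID -> Material we have {ShiftID}⁺ = {Material, ShiftID}; {ShiftID} is not a superkey, so BCNF fails.
ShiftID -> Material has non-prime {Material} on the right and a non-superkey on the left, so 3NF fails.
Every candidate key is a single attribute, so no partial dependency is possible; 2NF holds.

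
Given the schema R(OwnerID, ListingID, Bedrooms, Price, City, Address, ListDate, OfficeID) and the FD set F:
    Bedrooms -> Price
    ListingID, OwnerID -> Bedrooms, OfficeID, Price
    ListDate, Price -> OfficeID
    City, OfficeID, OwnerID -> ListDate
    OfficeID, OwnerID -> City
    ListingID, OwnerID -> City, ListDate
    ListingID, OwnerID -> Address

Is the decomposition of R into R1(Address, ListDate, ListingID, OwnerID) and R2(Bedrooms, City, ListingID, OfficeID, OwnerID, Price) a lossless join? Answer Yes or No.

The shared attributes are {ListingID, OwnerID} and {ListingID, OwnerID}⁺ = {Address, Bedrooms, City, ListDate, ListingID, OfficeID, OwnerID, Price}.
R1 is contained in that closure, so R1 ∩ R2 -> R1 holds and the join is lossless.

Yes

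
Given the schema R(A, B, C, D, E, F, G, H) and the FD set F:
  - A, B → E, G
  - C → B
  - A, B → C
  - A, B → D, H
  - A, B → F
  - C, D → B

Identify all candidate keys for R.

{A, B}, {A, C}

No FD produces {A}, so it must be in every candidate key.
{A, B}⁺ = {A, B, C, D, E, F, G, H} — all of the relation — so {A, B} is a candidate key.
{A, C}⁺ = {A, B, C, D, E, F, G, H} — all of the relation — so {A, C} is a candidate key.
Any other superkey properly contains one of these, so there are no further candidate keys.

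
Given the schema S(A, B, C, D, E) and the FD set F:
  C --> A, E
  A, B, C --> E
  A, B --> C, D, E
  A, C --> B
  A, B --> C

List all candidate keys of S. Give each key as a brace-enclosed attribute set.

{C}⁺ = {A, B, C, D, E}, which is every attribute, so {C} is a candidate key.
{A, B}⁺ = {A, B, C, D, E}, which is every attribute, so {A, B} is a candidate key.
These are minimal and exhaustive — every other superkey contains one of them.

{A, B}, {C}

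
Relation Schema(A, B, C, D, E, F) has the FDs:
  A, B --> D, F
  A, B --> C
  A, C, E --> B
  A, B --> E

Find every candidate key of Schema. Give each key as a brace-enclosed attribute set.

{A, B}, {A, C, E}

No FD produces {A}, so it must be in every candidate key.
Closure of {A, B} is {A, B, C, D, E, F}, the whole schema; {A, B} is a candidate key.
Closure of {A, C, E} is {A, B, C, D, E, F}, the whole schema; {A, C, E} is a candidate key.
These are minimal and exhaustive — every other superkey contains one of them.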